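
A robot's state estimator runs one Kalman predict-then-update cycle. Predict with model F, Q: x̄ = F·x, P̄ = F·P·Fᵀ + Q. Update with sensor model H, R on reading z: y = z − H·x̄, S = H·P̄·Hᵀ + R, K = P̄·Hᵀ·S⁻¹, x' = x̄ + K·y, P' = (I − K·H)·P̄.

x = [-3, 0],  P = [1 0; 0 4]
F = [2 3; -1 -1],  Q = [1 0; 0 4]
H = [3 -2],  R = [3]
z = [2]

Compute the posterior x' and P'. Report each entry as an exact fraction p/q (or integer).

x' = [235/288, 7/24]
P' = [815/576 83/48; 83/48 11/4]

x̄ = F·x = [-6, 3]
P̄ = F·P·Fᵀ + Q = [41 -14; -14 9]
y = z − H·x̄ = [26]
S = H·P̄·Hᵀ + R = [576]
K = P̄·Hᵀ·S⁻¹ = [151/576; -5/48]
x' = x̄ + K·y = [235/288, 7/24]
P' = (I − K·H)·P̄ = [815/576 83/48; 83/48 11/4]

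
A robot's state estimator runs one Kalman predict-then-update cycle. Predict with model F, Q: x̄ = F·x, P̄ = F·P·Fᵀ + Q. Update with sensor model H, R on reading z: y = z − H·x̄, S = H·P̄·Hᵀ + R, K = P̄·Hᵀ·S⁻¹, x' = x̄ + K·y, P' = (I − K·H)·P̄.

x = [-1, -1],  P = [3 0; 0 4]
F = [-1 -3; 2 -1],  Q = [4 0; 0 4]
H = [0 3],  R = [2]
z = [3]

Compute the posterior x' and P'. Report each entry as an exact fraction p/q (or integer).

x̄ = F·x = [4, -1]
P̄ = F·P·Fᵀ + Q = [43 6; 6 20]
y = z − H·x̄ = [6]
S = H·P̄·Hᵀ + R = [182]
K = P̄·Hᵀ·S⁻¹ = [9/91; 30/91]
x' = x̄ + K·y = [418/91, 89/91]
P' = (I − K·H)·P̄ = [3751/91 6/91; 6/91 20/91]

x' = [418/91, 89/91]
P' = [3751/91 6/91; 6/91 20/91]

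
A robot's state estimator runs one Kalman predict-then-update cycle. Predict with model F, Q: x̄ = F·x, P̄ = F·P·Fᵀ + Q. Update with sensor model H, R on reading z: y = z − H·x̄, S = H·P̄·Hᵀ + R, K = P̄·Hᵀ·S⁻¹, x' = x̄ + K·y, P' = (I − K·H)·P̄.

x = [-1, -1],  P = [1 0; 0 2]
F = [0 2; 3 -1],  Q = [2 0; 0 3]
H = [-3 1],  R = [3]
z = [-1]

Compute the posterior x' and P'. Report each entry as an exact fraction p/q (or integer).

x' = [-92/131, -392/131]
P' = [154/131 360/131; 360/131 1158/131]

x̄ = F·x = [-2, -2]
P̄ = F·P·Fᵀ + Q = [10 -4; -4 14]
y = z − H·x̄ = [-5]
S = H·P̄·Hᵀ + R = [131]
K = P̄·Hᵀ·S⁻¹ = [-34/131; 26/131]
x' = x̄ + K·y = [-92/131, -392/131]
P' = (I − K·H)·P̄ = [154/131 360/131; 360/131 1158/131]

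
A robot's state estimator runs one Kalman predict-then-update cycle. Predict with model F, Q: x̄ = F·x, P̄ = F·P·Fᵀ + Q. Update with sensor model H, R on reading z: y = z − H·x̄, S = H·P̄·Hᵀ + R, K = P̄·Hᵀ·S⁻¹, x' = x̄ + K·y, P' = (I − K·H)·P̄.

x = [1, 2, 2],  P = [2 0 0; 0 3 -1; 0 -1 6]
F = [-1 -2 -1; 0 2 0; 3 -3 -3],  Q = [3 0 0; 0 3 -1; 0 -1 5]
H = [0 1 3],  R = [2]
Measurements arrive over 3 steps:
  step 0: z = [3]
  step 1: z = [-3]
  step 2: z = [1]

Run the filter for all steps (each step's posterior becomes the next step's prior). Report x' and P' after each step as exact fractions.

step 0: x' = [-3613/713, 2228/713, -47/713], P' = [10738/713 -5858/713 1988/713; -5858/713 10119/713 -3389/713; 1988/713 -3389/713 1293/713]
step 1: x' = [329757/745376, -643273/372688, -331711/745376], P' = [10844271/372688 -4558243/186344 3044891/372688; -4558243/186344 2532627/93172 -1703927/186344; 3044891/372688 -1703927/186344 1229031/372688]
step 2: x' = [2294422051/858372958, -315590167/429186479, 498886707/858372958], P' = [7854957458/429186479 -6272897154/429186479 2102694876/429186479; -6272897154/429186479 7824823521/429186479 -2649038255/429186479; 2102694876/429186479 -2649038255/429186479 991934031/429186479]

step 0: x̄ = F·x = [-7, 4, -9]
step 0: P̄ = F·P·Fᵀ + Q = [19 -10 21; -10 15 -13; 21 -13 86]
step 0: y = z − H·x̄ = [26]
step 0: S = H·P̄·Hᵀ + R = [713]
step 0: K = P̄·Hᵀ·S⁻¹ = [53/713; -24/713; 245/713]
step 0: x' = x̄ + K·y = [-3613/713, 2228/713, -47/713]
step 0: P' = (I − K·H)·P̄ = [10738/713 -5858/713 1988/713; -5858/713 10119/713 -3389/713; 1988/713 -3389/713 1293/713]
step 1: x̄ = F·x = [-796/713, 4456/713, -17382/713]
step 1: P̄ = F·P·Fᵀ + Q = [21634/713 -21982/713 19452/713; -21982/713 42615/713 -76241/713; 19452/713 -76241/713 211573/713]
step 1: y = z − H·x̄ = [45551/713]
step 1: S = H·P̄·Hᵀ + R = [1490752/713]
step 1: K = P̄·Hᵀ·S⁻¹ = [18187/745376; -46527/372688; 279239/745376]
step 1: x' = x̄ + K·y = [329757/745376, -643273/372688, -331711/745376]
step 1: P' = (I − K·H)·P̄ = [10844271/372688 -4558243/186344 3044891/372688; -4558243/186344 2532627/93172 -1703927/186344; 3044891/372688 -1703927/186344 1229031/372688]
step 2: x̄ = F·x = [1287523/372688, -643273/186344, 2922021/372688]
step 2: P̄ = F·P·Fᵀ + Q = [2426455/93172 -1934169/46586 7154025/93172; -1934169/46586 2602506/23293 -11925941/46586; 7154025/93172 -11925941/46586 62411267/93172]
step 2: y = z − H·x̄ = [-7106829/372688]
step 2: S = H·P̄·Hᵀ + R = [429186479/93172]
step 2: K = P̄·Hᵀ·S⁻¹ = [17593737/429186479; -61145622/429186479; 163381919/429186479]
step 2: x' = x̄ + K·y = [2294422051/858372958, -315590167/429186479, 498886707/858372958]
step 2: P' = (I − K·H)·P̄ = [7854957458/429186479 -6272897154/429186479 2102694876/429186479; -6272897154/429186479 7824823521/429186479 -2649038255/429186479; 2102694876/429186479 -2649038255/429186479 991934031/429186479]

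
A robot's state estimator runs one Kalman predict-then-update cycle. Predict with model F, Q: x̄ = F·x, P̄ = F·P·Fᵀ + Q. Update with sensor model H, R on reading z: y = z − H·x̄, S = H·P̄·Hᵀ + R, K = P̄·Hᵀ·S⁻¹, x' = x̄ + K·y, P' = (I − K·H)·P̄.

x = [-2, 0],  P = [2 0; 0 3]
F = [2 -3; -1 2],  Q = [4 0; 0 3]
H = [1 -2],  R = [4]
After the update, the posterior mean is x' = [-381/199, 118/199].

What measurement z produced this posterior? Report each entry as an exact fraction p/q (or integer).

x̄ = F·x = [-4, 2]
P̄ = F·P·Fᵀ + Q = [39 -22; -22 17]
S = H·P̄·Hᵀ + R = [199]
K = P̄·Hᵀ·S⁻¹ = [83/199; -56/199]
x' − x̄ = [415/199, -280/199] = K·y
y = (KᵀK)⁻¹·Kᵀ·(x' − x̄) = [5]
z = y + H·x̄ = [5] + [-8] = [-3]

z = [-3]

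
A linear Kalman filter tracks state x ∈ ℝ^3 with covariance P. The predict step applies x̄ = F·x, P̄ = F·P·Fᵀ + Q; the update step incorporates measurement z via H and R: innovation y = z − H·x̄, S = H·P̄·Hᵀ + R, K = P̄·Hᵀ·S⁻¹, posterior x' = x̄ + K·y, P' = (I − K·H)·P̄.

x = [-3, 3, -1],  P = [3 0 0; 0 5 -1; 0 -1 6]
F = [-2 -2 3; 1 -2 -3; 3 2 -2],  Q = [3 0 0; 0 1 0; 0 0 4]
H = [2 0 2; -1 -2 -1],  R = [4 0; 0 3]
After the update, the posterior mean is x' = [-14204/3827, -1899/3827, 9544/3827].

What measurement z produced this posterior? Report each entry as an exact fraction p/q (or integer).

x̄ = F·x = [-3, -6, -1]
P̄ = F·P·Fᵀ + Q = [101 -40 -84; -40 66 27; -84 27 83]
S = H·P̄·Hᵀ + R = [68 20; 20 231]
K = P̄·Hᵀ·S⁻¹ = [3297/7654 901/3827; -1813/7654 -1893/3827; 299/7654 -891/3827]
x' − x̄ = [-2723/3827, 21063/3827, 13371/3827] = K·y
y = (KᵀK)⁻¹·Kᵀ·(x' − x̄) = [6, -14]
z = y + H·x̄ = [6, -14] + [-8, 16] = [-2, 2]

z = [-2, 2]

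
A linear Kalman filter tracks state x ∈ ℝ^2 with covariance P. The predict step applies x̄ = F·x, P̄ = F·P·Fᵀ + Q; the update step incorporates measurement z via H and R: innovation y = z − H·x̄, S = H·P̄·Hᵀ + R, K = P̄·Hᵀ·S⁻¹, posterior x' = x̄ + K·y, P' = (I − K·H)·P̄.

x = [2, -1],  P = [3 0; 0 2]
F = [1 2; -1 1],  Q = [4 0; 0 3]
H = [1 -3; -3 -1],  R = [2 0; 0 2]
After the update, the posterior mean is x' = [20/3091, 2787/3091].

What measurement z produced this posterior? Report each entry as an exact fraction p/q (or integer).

x̄ = F·x = [0, -3]
P̄ = F·P·Fᵀ + Q = [15 1; 1 8]
S = H·P̄·Hᵀ + R = [83 -13; -13 151]
K = P̄·Hᵀ·S⁻¹ = [607/6182 -1831/6182; -904/3091 -303/3091]
x' − x̄ = [20/3091, 12060/3091] = K·y
y = (KᵀK)⁻¹·Kᵀ·(x' − x̄) = [-12, -4]
z = y + H·x̄ = [-12, -4] + [9, 3] = [-3, -1]

z = [-3, -1]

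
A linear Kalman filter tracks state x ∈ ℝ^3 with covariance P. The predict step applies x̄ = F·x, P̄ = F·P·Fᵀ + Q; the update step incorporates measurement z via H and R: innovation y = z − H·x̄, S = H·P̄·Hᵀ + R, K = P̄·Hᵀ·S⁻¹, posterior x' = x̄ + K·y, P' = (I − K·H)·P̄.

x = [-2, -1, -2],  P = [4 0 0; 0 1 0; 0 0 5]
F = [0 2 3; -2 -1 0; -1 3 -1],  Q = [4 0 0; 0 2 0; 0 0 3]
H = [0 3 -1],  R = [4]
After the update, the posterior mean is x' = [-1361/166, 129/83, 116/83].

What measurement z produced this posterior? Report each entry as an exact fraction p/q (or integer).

x̄ = F·x = [-8, 5, 1]
P̄ = F·P·Fᵀ + Q = [53 -2 -9; -2 19 5; -9 5 21]
S = H·P̄·Hᵀ + R = [166]
K = P̄·Hᵀ·S⁻¹ = [3/166; 26/83; -3/83]
x' − x̄ = [-33/166, -286/83, 33/83] = K·y
y = (KᵀK)⁻¹·Kᵀ·(x' − x̄) = [-11]
z = y + H·x̄ = [-11] + [14] = [3]

z = [3]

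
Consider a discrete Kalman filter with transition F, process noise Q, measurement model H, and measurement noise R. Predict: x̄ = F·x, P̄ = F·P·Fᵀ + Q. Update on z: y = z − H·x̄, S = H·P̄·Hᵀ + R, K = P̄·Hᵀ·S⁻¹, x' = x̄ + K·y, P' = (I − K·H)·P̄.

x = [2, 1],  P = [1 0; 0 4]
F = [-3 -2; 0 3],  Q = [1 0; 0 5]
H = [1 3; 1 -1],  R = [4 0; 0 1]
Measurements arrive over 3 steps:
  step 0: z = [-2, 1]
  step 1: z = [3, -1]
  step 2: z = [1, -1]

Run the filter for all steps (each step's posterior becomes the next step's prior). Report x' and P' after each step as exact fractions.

step 0: x' = [-1222/8555, -7152/8555], P' = [6474/8555 394/8555; 394/8555 2614/8555]
step 1: x' = [252701/3607198, 9536953/10821594], P' = [2676021/3607198 171797/3607198; 171797/3607198 3226759/10821594]
step 2: x' = [-749889745/1339151302, 763597917/1339151302], P' = [2480447769/3347878255 158945687/3347878255; 158945687/3347878255 997872601/3347878255]

step 0: x̄ = F·x = [-8, 3]
step 0: P̄ = F·P·Fᵀ + Q = [26 -24; -24 41]
step 0: y = z − H·x̄ = [-3, 12]
step 0: S = H·P̄·Hᵀ + R = [255 -145; -145 116]
step 0: K = P̄·Hᵀ·S⁻¹ = [66/295 1216/1711; 71/295 -444/1711]
step 0: x' = x̄ + K·y = [-1222/8555, -7152/8555]
step 0: P' = (I − K·H)·P̄ = [6474/8555 394/8555; 394/8555 2614/8555]
step 1: x̄ = F·x = [3594/1711, -21456/8555]
step 1: P̄ = F·P·Fᵀ + Q = [16401/1711 -3846/1711; -3846/1711 66301/8555]
step 1: y = z − H·x̄ = [72063/8555, -47981/8555]
step 1: S = H·P̄·Hᵀ + R = [597554/8555 -155358/8555; -155358/8555 195321/8555]
step 1: K = P̄·Hᵀ·S⁻¹ = [113979/515314 1252112/1803599; 121377/515314 -1355684/5410797]
step 1: x' = x̄ + K·y = [252701/3607198, 9536953/10821594]
step 1: P' = (I − K·H)·P̄ = [2676021/3607198 171797/3607198; 171797/3607198 3226759/10821594]
step 2: x̄ = F·x = [-3049745/1545942, 9536953/3607198]
step 2: P̄ = F·P·Fᵀ + Q = [14595127/1545942 -1142813/515314; -1142813/515314 27716267/3607198]
step 2: y = z − H·x̄ = [-26831384/5410797, 19568740/5410797]
step 2: S = H·P̄·Hᵀ + R = [374898518/5410797 -97639330/5410797; -97639330/5410797 122067215/5410797]
step 2: K = P̄·Hᵀ·S⁻¹ = [295728483/1339151302 136558946/196934015; 315256349/1339151302 -49348642/196934015]
step 2: x' = x̄ + K·y = [-749889745/1339151302, 763597917/1339151302]
step 2: P' = (I − K·H)·P̄ = [2480447769/3347878255 158945687/3347878255; 158945687/3347878255 997872601/3347878255]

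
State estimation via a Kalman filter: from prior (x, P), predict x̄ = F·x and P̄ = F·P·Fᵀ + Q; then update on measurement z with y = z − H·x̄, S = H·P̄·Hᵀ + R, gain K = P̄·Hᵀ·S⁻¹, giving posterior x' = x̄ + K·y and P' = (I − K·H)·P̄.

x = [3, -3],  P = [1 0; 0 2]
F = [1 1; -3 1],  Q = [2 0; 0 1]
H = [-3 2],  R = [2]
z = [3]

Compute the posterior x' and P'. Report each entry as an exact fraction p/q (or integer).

x' = [-459/107, -555/107]
P' = [246/107 352/107; 352/107 555/107]

x̄ = F·x = [0, -12]
P̄ = F·P·Fᵀ + Q = [5 -1; -1 12]
y = z − H·x̄ = [27]
S = H·P̄·Hᵀ + R = [107]
K = P̄·Hᵀ·S⁻¹ = [-17/107; 27/107]
x' = x̄ + K·y = [-459/107, -555/107]
P' = (I − K·H)·P̄ = [246/107 352/107; 352/107 555/107]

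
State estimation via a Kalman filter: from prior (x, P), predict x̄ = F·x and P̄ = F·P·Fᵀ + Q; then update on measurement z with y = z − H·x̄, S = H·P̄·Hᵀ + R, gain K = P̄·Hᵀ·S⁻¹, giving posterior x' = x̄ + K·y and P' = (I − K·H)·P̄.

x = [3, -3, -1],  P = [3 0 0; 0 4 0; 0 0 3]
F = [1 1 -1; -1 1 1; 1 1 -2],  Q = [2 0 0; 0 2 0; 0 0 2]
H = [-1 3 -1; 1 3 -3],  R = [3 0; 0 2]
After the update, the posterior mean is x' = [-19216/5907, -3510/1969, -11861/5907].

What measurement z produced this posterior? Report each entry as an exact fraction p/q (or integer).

x̄ = F·x = [1, -7, 2]
P̄ = F·P·Fᵀ + Q = [12 -2 13; -2 12 -5; 13 -5 21]
S = H·P̄·Hᵀ + R = [212 245; 245 311]
K = P̄·Hᵀ·S⁻¹ = [-1556/5907 599/5907; 456/1969 -49/1969; 686/5907 -1775/5907]
x' − x̄ = [-25123/5907, 10273/1969, -23675/5907] = K·y
y = (KᵀK)⁻¹·Kᵀ·(x' − x̄) = [25, 23]
z = y + H·x̄ = [25, 23] + [-24, -26] = [1, -3]

z = [1, -3]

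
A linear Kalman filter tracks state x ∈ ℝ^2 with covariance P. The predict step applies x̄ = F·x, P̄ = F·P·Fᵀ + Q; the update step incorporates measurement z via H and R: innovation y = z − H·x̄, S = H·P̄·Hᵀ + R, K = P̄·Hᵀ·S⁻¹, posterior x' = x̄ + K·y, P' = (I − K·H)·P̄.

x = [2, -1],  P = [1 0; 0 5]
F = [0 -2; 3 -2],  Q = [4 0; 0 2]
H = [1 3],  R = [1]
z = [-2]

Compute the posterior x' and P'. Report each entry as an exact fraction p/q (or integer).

x̄ = F·x = [2, 8]
P̄ = F·P·Fᵀ + Q = [24 20; 20 31]
y = z − H·x̄ = [-28]
S = H·P̄·Hᵀ + R = [424]
K = P̄·Hᵀ·S⁻¹ = [21/106; 113/424]
x' = x̄ + K·y = [-188/53, 57/106]
P' = (I − K·H)·P̄ = [390/53 -253/106; -253/106 375/424]

x' = [-188/53, 57/106]
P' = [390/53 -253/106; -253/106 375/424]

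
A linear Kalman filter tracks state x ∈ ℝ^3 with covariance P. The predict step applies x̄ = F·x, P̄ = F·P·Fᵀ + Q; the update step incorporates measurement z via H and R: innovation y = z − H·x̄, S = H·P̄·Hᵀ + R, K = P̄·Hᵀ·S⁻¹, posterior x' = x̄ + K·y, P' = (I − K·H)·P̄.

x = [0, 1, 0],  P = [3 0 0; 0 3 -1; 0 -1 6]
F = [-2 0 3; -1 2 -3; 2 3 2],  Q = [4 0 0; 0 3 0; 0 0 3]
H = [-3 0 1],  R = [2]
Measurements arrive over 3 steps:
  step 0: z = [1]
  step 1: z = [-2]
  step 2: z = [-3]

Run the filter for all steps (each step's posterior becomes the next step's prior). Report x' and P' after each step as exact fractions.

step 0: x̄ = F·x = [0, 2, 3]
step 0: P̄ = F·P·Fᵀ + Q = [70 -54 15; -54 84 -19; 15 -19 54]
step 0: y = z − H·x̄ = [-2]
step 0: S = H·P̄·Hᵀ + R = [596]
step 0: K = P̄·Hᵀ·S⁻¹ = [-195/596; 143/596; 9/596]
step 0: x' = x̄ + K·y = [195/298, 453/298, 885/298]
step 0: P' = (I − K·H)·P̄ = [3695/596 -4299/596 10695/596; -4299/596 29615/596 -12611/596; 10695/596 -12611/596 32103/596]
step 1: x̄ = F·x = [2265/298, -972/149, 3519/298]
step 1: P̄ = F·P·Fᵀ + Q = [177751/596 -153961/298 111523/596; -153961/298 161392/149 -24561/298; 111523/596 -24561/298 294155/596]
step 1: y = z − H·x̄ = [1340/149]
step 1: S = H·P̄·Hᵀ + R = [306492/149]
step 1: K = P̄·Hᵀ·S⁻¹ = [-210865/612984; 72887/102164; -20207/612984]
step 1: x' = x̄ + K·y = [345340/76623, -2743/25541, 882104/76623]
step 1: P' = (I − K·H)·P̄ = [67216183/1225968 -2415801/204328 200805089/1225968; -2415801/204328 3697369/102164 -6955855/204328; 200805089/1225968 -6955855/204328 602334439/1225968]
step 2: x̄ = F·x = [1955632/76623, -3008110/76623, 810067/25541]
step 2: P̄ = F·P·Fᵀ + Q = [3285117487/1225968 -2438296937/612984 576350791/204328; -2438296937/612984 1858252267/306492 -407874025/102164; 576350791/204328 -407874025/102164 334406477/102164]
step 2: y = z − H·x̄ = [1068942/25541]
step 2: S = H·P̄·Hᵀ + R = [4277586189/408656]
step 2: K = P̄·Hᵀ·S⁻¹ = [-2132415905/4277586189; 1081699258/1425862063; -2120478838/4277586189]
step 2: x' = x̄ + K·y = [19930016666/4277586189, -32118109142/4277586189, 15641028429/1425862063]
step 2: P' = (I − K·H)·P̄ = [111688727042/1425862063 -81858812882/4277586189 1000933711568/4277586189; -81858812882/4277586189 165875653793/4277586189 -79695414366/1425862063; 1000933711568/4277586189 -79695414366/1425862063 2998560177028/4277586189]

step 0: x' = [195/298, 453/298, 885/298], P' = [3695/596 -4299/596 10695/596; -4299/596 29615/596 -12611/596; 10695/596 -12611/596 32103/596]
step 1: x' = [345340/76623, -2743/25541, 882104/76623], P' = [67216183/1225968 -2415801/204328 200805089/1225968; -2415801/204328 3697369/102164 -6955855/204328; 200805089/1225968 -6955855/204328 602334439/1225968]
step 2: x' = [19930016666/4277586189, -32118109142/4277586189, 15641028429/1425862063], P' = [111688727042/1425862063 -81858812882/4277586189 1000933711568/4277586189; -81858812882/4277586189 165875653793/4277586189 -79695414366/1425862063; 1000933711568/4277586189 -79695414366/1425862063 2998560177028/4277586189]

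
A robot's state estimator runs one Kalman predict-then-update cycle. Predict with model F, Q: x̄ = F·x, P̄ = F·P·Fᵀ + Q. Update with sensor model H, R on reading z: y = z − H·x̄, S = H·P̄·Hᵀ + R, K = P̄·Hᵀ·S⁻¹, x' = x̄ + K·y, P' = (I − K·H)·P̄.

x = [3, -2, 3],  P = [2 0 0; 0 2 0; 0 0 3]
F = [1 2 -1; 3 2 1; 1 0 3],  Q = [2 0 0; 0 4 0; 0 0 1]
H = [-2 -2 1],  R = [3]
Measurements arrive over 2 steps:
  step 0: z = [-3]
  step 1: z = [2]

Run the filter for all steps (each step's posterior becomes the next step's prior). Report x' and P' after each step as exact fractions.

step 0: x̄ = F·x = [-4, 8, 12]
step 0: P̄ = F·P·Fᵀ + Q = [15 11 -7; 11 33 15; -7 15 30]
step 0: y = z − H·x̄ = [-7]
step 0: S = H·P̄·Hᵀ + R = [281]
step 0: K = P̄·Hᵀ·S⁻¹ = [-59/281; -73/281; 14/281]
step 0: x' = x̄ + K·y = [-711/281, 2759/281, 3274/281]
step 0: P' = (I − K·H)·P̄ = [734/281 -1216/281 -1141/281; -1216/281 3944/281 5237/281; -1141/281 5237/281 8234/281]
step 1: x̄ = F·x = [1533/281, 6659/281, 9111/281]
step 1: P̄ = F·P·Fᵀ + Q = [1776/281 2298/281 2740/281; 2298/281 31250/281 44484/281; 2740/281 44484/281 68275/281]
step 1: y = z − H·x̄ = [7835/281]
step 1: S = H·P̄·Hᵀ + R = [30710/281]
step 1: K = P̄·Hᵀ·S⁻¹ = [-2704/15355; -11306/15355; -26173/30710]
step 1: x' = x̄ + K·y = [1675/3071, 9727/3071, 53191/6142]
step 1: P' = (I − K·H)·P̄ = [45008/15355 -92018/15355 -102132/15355; -92018/15355 797838/15355 1377722/15355; -102132/15355 1377722/15355 5023841/30710]

step 0: x' = [-711/281, 2759/281, 3274/281], P' = [734/281 -1216/281 -1141/281; -1216/281 3944/281 5237/281; -1141/281 5237/281 8234/281]
step 1: x' = [1675/3071, 9727/3071, 53191/6142], P' = [45008/15355 -92018/15355 -102132/15355; -92018/15355 797838/15355 1377722/15355; -102132/15355 1377722/15355 5023841/30710]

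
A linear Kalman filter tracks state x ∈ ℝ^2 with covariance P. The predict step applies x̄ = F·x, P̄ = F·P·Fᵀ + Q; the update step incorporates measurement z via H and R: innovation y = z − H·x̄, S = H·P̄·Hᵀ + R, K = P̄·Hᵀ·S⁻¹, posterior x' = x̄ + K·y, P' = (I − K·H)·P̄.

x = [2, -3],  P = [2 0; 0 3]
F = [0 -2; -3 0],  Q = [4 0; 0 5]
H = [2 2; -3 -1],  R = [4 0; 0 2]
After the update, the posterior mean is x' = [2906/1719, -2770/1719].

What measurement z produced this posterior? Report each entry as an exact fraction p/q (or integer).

z = [1, -3]

x̄ = F·x = [6, -6]
P̄ = F·P·Fᵀ + Q = [16 0; 0 23]
S = H·P̄·Hᵀ + R = [160 -142; -142 169]
K = P̄·Hᵀ·S⁻¹ = [-352/1719 -784/1719; 1127/1719 713/1719]
x' − x̄ = [-7408/1719, 7544/1719] = K·y
y = (KᵀK)⁻¹·Kᵀ·(x' − x̄) = [1, 9]
z = y + H·x̄ = [1, 9] + [0, -12] = [1, -3]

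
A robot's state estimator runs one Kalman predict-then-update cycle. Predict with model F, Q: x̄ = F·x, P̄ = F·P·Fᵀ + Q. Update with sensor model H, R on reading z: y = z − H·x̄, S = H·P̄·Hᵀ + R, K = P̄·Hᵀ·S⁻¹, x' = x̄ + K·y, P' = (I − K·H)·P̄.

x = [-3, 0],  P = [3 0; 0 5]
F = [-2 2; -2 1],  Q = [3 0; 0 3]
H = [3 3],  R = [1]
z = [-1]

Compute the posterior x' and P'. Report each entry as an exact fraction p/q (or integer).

x̄ = F·x = [6, 6]
P̄ = F·P·Fᵀ + Q = [35 22; 22 20]
y = z − H·x̄ = [-37]
S = H·P̄·Hᵀ + R = [892]
K = P̄·Hᵀ·S⁻¹ = [171/892; 63/446]
x' = x̄ + K·y = [-975/892, 345/446]
P' = (I − K·H)·P̄ = [1979/892 -961/446; -961/446 491/223]

x' = [-975/892, 345/446]
P' = [1979/892 -961/446; -961/446 491/223]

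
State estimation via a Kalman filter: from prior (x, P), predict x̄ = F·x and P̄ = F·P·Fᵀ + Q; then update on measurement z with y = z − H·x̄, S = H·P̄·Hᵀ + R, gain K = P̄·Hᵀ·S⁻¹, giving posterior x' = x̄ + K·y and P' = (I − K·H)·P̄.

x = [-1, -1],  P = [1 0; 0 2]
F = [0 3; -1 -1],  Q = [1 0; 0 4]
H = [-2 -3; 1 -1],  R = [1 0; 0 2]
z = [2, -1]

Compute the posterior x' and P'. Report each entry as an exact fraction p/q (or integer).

x' = [-2927/2599, 260/2599]
P' = [1881/2599 -1079/2599; -1079/2599 887/2599]

x̄ = F·x = [-3, 2]
P̄ = F·P·Fᵀ + Q = [19 -6; -6 7]
y = z − H·x̄ = [2, 4]
S = H·P̄·Hᵀ + R = [68 -11; -11 40]
K = P̄·Hᵀ·S⁻¹ = [-525/2599 1480/2599; -503/2599 -983/2599]
x' = x̄ + K·y = [-2927/2599, 260/2599]
P' = (I − K·H)·P̄ = [1881/2599 -1079/2599; -1079/2599 887/2599]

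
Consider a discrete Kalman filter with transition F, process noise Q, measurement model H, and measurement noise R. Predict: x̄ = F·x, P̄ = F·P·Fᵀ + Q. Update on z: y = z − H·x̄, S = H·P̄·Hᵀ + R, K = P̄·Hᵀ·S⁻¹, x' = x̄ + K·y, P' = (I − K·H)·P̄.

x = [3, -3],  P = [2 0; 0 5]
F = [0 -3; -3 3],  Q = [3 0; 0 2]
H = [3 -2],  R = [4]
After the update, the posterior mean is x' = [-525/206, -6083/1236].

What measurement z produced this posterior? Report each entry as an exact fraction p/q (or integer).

x̄ = F·x = [9, -18]
P̄ = F·P·Fᵀ + Q = [48 -45; -45 65]
S = H·P̄·Hᵀ + R = [1236]
K = P̄·Hᵀ·S⁻¹ = [39/206; -265/1236]
x' − x̄ = [-2379/206, 16165/1236] = K·y
y = (KᵀK)⁻¹·Kᵀ·(x' − x̄) = [-61]
z = y + H·x̄ = [-61] + [63] = [2]

z = [2]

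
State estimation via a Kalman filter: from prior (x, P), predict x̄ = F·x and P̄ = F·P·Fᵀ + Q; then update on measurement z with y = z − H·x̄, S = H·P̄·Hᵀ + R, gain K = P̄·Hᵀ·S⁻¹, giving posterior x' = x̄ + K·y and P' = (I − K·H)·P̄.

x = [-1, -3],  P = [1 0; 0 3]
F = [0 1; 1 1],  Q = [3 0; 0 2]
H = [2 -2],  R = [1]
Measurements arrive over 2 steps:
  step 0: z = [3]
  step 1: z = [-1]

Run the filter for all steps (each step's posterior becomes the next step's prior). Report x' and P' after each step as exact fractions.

step 0: x̄ = F·x = [-3, -4]
step 0: P̄ = F·P·Fᵀ + Q = [6 3; 3 6]
step 0: y = z − H·x̄ = [1]
step 0: S = H·P̄·Hᵀ + R = [25]
step 0: K = P̄·Hᵀ·S⁻¹ = [6/25; -6/25]
step 0: x' = x̄ + K·y = [-69/25, -106/25]
step 0: P' = (I − K·H)·P̄ = [114/25 111/25; 111/25 114/25]
step 1: x̄ = F·x = [-106/25, -7]
step 1: P̄ = F·P·Fᵀ + Q = [189/25 9; 9 20]
step 1: y = z − H·x̄ = [-163/25]
step 1: S = H·P̄·Hᵀ + R = [981/25]
step 1: K = P̄·Hᵀ·S⁻¹ = [-8/109; -550/981]
step 1: x' = x̄ + K·y = [-410/109, -3281/981]
step 1: P' = (I − K·H)·P̄ = [801/109 805/109; 805/109 7520/981]

step 0: x' = [-69/25, -106/25], P' = [114/25 111/25; 111/25 114/25]
step 1: x' = [-410/109, -3281/981], P' = [801/109 805/109; 805/109 7520/981]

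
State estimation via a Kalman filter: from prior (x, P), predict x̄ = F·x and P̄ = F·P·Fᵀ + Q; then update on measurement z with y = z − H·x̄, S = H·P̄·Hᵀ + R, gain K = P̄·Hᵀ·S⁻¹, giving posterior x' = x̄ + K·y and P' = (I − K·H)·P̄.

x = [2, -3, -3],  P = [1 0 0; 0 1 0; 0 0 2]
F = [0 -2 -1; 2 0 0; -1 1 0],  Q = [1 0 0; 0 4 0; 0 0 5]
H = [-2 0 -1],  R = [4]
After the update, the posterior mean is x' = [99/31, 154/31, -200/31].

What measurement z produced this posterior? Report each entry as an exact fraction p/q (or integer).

z = [2]

x̄ = F·x = [9, 4, -5]
P̄ = F·P·Fᵀ + Q = [7 0 -2; 0 8 -2; -2 -2 7]
S = H·P̄·Hᵀ + R = [31]
K = P̄·Hᵀ·S⁻¹ = [-12/31; 2/31; -3/31]
x' − x̄ = [-180/31, 30/31, -45/31] = K·y
y = (KᵀK)⁻¹·Kᵀ·(x' − x̄) = [15]
z = y + H·x̄ = [15] + [-13] = [2]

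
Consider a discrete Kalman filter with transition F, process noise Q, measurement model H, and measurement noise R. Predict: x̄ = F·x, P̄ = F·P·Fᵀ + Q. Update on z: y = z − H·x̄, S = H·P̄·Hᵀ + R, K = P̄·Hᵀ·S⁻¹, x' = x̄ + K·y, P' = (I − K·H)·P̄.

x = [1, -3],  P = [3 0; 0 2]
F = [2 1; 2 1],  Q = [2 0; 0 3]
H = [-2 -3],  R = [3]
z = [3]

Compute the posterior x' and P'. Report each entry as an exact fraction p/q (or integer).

x̄ = F·x = [-1, -1]
P̄ = F·P·Fᵀ + Q = [16 14; 14 17]
y = z − H·x̄ = [-2]
S = H·P̄·Hᵀ + R = [388]
K = P̄·Hᵀ·S⁻¹ = [-37/194; -79/388]
x' = x̄ + K·y = [-60/97, -115/194]
P' = (I − K·H)·P̄ = [183/97 -207/194; -207/194 355/388]

x' = [-60/97, -115/194]
P' = [183/97 -207/194; -207/194 355/388]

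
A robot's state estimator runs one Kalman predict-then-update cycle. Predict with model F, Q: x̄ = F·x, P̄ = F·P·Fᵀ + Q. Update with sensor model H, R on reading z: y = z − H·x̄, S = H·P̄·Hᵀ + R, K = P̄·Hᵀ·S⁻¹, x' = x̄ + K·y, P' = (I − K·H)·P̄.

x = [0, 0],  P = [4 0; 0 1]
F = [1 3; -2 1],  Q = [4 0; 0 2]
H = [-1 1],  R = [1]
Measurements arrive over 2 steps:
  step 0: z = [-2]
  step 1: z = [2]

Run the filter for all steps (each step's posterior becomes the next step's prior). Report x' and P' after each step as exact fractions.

step 0: x̄ = F·x = [0, 0]
step 0: P̄ = F·P·Fᵀ + Q = [17 -5; -5 19]
step 0: y = z − H·x̄ = [-2]
step 0: S = H·P̄·Hᵀ + R = [47]
step 0: K = P̄·Hᵀ·S⁻¹ = [-22/47; 24/47]
step 0: x' = x̄ + K·y = [44/47, -48/47]
step 0: P' = (I − K·H)·P̄ = [315/47 293/47; 293/47 317/47]
step 1: x̄ = F·x = [-100/47, -136/47]
step 1: P̄ = F·P·Fᵀ + Q = [5114/47 -1144/47; -1144/47 499/47]
step 1: y = z − H·x̄ = [130/47]
step 1: S = H·P̄·Hᵀ + R = [7948/47]
step 1: K = P̄·Hᵀ·S⁻¹ = [-3129/3974; 1643/7948]
step 1: x' = x̄ + K·y = [-8555/1987, -9227/3974]
step 1: P' = (I − K·H)·P̄ = [7891/1987 12653/3974; 12653/3974 26949/7948]

step 0: x' = [44/47, -48/47], P' = [315/47 293/47; 293/47 317/47]
step 1: x' = [-8555/1987, -9227/3974], P' = [7891/1987 12653/3974; 12653/3974 26949/7948]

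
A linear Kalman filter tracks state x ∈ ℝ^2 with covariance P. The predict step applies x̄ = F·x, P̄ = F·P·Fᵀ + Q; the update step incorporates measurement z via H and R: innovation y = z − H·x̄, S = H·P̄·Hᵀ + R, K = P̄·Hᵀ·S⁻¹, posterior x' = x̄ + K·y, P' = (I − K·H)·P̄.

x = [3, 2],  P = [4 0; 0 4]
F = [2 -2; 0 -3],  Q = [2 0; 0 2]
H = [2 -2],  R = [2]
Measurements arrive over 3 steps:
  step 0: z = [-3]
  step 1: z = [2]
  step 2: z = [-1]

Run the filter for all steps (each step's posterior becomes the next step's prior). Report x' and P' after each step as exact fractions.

step 0: x' = [-92/49, -4/7], P' = [1466/49 208/7; 208/7 30]
step 1: x' = [-7636/2973, -10580/2973], P' = [105442/26757 105332/26757; 105332/26757 118576/26757]
step 2: x' = [4736294/2164157, 6037662/2164157], P' = [8592314/2164157 8564848/2164157; 8564848/2164157 9606082/2164157]

step 0: x̄ = F·x = [2, -6]
step 0: P̄ = F·P·Fᵀ + Q = [34 24; 24 38]
step 0: y = z − H·x̄ = [-19]
step 0: S = H·P̄·Hᵀ + R = [98]
step 0: K = P̄·Hᵀ·S⁻¹ = [10/49; -2/7]
step 0: x' = x̄ + K·y = [-92/49, -4/7]
step 0: P' = (I − K·H)·P̄ = [1466/49 208/7; 208/7 30]
step 1: x̄ = F·x = [-128/49, 12/7]
step 1: P̄ = F·P·Fᵀ + Q = [194/49 12/7; 12/7 272]
step 1: y = z − H·x̄ = [522/49]
step 1: S = H·P̄·Hᵀ + R = [53514/49]
step 1: K = P̄·Hᵀ·S⁻¹ = [110/26757; -13244/26757]
step 1: x' = x̄ + K·y = [-7636/2973, -10580/2973]
step 1: P' = (I − K·H)·P̄ = [105442/26757 105332/26757; 105332/26757 118576/26757]
step 2: x̄ = F·x = [5888/2973, 10580/991]
step 2: P̄ = F·P·Fᵀ + Q = [106930/26757 26488/8919; 26488/8919 124522/2973]
step 2: y = z − H·x̄ = [48731/2973]
step 2: S = H·P̄·Hᵀ + R = [4328314/26757]
step 2: K = P̄·Hᵀ·S⁻¹ = [27466/2164157; -1041234/2164157]
step 2: x' = x̄ + K·y = [4736294/2164157, 6037662/2164157]
step 2: P' = (I − K·H)·P̄ = [8592314/2164157 8564848/2164157; 8564848/2164157 9606082/2164157]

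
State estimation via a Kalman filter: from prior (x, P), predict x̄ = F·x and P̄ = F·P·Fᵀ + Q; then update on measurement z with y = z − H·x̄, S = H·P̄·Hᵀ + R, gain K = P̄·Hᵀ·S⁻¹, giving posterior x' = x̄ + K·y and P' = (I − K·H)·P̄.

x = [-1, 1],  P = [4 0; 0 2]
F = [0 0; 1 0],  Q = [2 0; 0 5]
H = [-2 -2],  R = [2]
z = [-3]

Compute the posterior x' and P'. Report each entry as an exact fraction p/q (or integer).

x' = [10/23, 22/23]
P' = [38/23 -36/23; -36/23 45/23]

x̄ = F·x = [0, -1]
P̄ = F·P·Fᵀ + Q = [2 0; 0 9]
y = z − H·x̄ = [-5]
S = H·P̄·Hᵀ + R = [46]
K = P̄·Hᵀ·S⁻¹ = [-2/23; -9/23]
x' = x̄ + K·y = [10/23, 22/23]
P' = (I − K·H)·P̄ = [38/23 -36/23; -36/23 45/23]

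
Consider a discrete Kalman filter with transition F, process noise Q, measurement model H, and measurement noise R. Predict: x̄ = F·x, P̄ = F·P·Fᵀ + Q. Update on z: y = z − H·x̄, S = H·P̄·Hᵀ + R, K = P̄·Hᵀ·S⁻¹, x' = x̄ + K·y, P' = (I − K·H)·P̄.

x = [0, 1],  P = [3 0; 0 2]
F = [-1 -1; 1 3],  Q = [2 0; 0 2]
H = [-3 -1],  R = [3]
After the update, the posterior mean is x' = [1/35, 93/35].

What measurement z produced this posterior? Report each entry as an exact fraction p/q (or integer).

z = [-3]

x̄ = F·x = [-1, 3]
P̄ = F·P·Fᵀ + Q = [7 -9; -9 23]
S = H·P̄·Hᵀ + R = [35]
K = P̄·Hᵀ·S⁻¹ = [-12/35; 4/35]
x' − x̄ = [36/35, -12/35] = K·y
y = (KᵀK)⁻¹·Kᵀ·(x' − x̄) = [-3]
z = y + H·x̄ = [-3] + [0] = [-3]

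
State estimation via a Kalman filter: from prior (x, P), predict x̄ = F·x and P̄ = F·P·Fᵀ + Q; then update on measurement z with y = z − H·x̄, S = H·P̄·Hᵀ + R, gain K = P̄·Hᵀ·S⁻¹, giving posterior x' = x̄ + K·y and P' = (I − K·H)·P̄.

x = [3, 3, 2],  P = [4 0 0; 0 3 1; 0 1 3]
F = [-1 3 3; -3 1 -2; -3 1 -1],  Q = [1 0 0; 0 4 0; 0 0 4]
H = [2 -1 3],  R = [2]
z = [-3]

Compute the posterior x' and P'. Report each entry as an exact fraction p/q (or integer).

x' = [5318/649, -7465/649, -6674/649]
P' = [13873/649 -14250/649 -13872/649; -14250/649 27474/649 18708/649; -13872/649 18708/649 15560/649]

x̄ = F·x = [12, -10, -8]
P̄ = F·P·Fᵀ + Q = [77 0 12; 0 51 42; 12 42 44]
y = z − H·x̄ = [-13]
S = H·P̄·Hᵀ + R = [649]
K = P̄·Hᵀ·S⁻¹ = [190/649; 75/649; 114/649]
x' = x̄ + K·y = [5318/649, -7465/649, -6674/649]
P' = (I − K·H)·P̄ = [13873/649 -14250/649 -13872/649; -14250/649 27474/649 18708/649; -13872/649 18708/649 15560/649]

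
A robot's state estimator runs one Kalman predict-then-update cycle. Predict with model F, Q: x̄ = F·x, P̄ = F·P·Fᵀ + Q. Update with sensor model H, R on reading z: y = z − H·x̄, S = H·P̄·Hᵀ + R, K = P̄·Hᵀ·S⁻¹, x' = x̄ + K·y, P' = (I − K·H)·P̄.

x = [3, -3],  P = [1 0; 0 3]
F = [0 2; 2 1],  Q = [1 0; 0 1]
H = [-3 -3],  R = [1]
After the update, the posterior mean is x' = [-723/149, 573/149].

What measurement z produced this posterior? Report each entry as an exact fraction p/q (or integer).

x̄ = F·x = [-6, 3]
P̄ = F·P·Fᵀ + Q = [13 6; 6 8]
S = H·P̄·Hᵀ + R = [298]
K = P̄·Hᵀ·S⁻¹ = [-57/298; -21/149]
x' − x̄ = [171/149, 126/149] = K·y
y = (KᵀK)⁻¹·Kᵀ·(x' − x̄) = [-6]
z = y + H·x̄ = [-6] + [9] = [3]

z = [3]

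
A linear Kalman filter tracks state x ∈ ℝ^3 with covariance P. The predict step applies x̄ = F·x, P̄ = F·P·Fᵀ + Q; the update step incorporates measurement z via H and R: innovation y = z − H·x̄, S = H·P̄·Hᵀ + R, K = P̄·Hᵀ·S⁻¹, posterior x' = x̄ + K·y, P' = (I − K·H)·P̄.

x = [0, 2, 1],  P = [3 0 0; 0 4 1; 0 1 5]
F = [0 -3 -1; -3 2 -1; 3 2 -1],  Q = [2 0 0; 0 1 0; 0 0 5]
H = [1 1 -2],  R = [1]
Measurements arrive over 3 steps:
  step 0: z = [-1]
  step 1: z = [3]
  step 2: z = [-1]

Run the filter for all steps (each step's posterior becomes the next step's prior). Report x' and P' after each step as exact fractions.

step 0: x̄ = F·x = [-7, 3, 3]
step 0: P̄ = F·P·Fᵀ + Q = [49 -18 -18; -18 45 -10; -18 -10 49]
step 0: y = z − H·x̄ = [9]
step 0: S = H·P̄·Hᵀ + R = [367]
step 0: K = P̄·Hᵀ·S⁻¹ = [67/367; 47/367; -126/367]
step 0: x' = x̄ + K·y = [-1966/367, 1524/367, -33/367]
step 0: P' = (I − K·H)·P̄ = [13494/367 -9755/367 1836/367; -9755/367 14306/367 2252/367; 1836/367 2252/367 2107/367]
step 1: x̄ = F·x = [-4539/367, 8979/367, -2817/367]
step 1: P̄ = F·P·Fᵀ + Q = [145107/367 -163764/367 810/367; -163764/367 300212/367 -71123/367; 810/367 -71123/367 45528/367]
step 1: y = z − H·x̄ = [-8973/367]
step 1: S = H·P̄·Hᵀ + R = [581522/367]
step 1: K = P̄·Hᵀ·S⁻¹ = [-20277/581522; 139347/290761; -161369/581522]
step 1: x' = x̄ + K·y = [-6696411/581522, 3706764/290761, -518211/581522]
step 1: P' = (I − K·H)·P̄ = [228805875/581522 -122045355/290761 -7632279/581522; -122045355/290761 132029342/290761 4922320/290761; -7632279/581522 4922320/290761 1186865/581522]
step 2: x̄ = F·x = [-21722373/581522, 17717250/290761, -2371983/290761]
step 2: P̄ = F·P·Fᵀ + Q = [2437945905/581522 -1896516913/290761 323196314/290761; -1896516913/290761 2980586142/290761 -520604917/290761; 323196314/290761 -520604917/290761 98454340/290761]
step 2: y = z − H·x̄ = [-23781581/581522]
step 2: S = H·P̄·Hᵀ + R = [3180535603/581522]
step 2: K = P̄·Hᵀ·S⁻¹ = [-2647873177/3180535603; 4250558126/3180535603; -788634566/3180535603]
step 2: x' = x̄ + K·y = [-10520960981/3180535603, 19974646627/3180535603, 6305219834/3180535603]
step 2: P' = (I − K·H)·P̄ = [1277236953313/3180535603 -1391074246308/3180535603 -55594709909/3180535603; -1391074246308/3180535603 1534724915608/3180535603 69700055587/3180535603; -55594709909/3180535603 69700055587/3180535603 7446990122/3180535603]

step 0: x' = [-1966/367, 1524/367, -33/367], P' = [13494/367 -9755/367 1836/367; -9755/367 14306/367 2252/367; 1836/367 2252/367 2107/367]
step 1: x' = [-6696411/581522, 3706764/290761, -518211/581522], P' = [228805875/581522 -122045355/290761 -7632279/581522; -122045355/290761 132029342/290761 4922320/290761; -7632279/581522 4922320/290761 1186865/581522]
step 2: x' = [-10520960981/3180535603, 19974646627/3180535603, 6305219834/3180535603], P' = [1277236953313/3180535603 -1391074246308/3180535603 -55594709909/3180535603; -1391074246308/3180535603 1534724915608/3180535603 69700055587/3180535603; -55594709909/3180535603 69700055587/3180535603 7446990122/3180535603]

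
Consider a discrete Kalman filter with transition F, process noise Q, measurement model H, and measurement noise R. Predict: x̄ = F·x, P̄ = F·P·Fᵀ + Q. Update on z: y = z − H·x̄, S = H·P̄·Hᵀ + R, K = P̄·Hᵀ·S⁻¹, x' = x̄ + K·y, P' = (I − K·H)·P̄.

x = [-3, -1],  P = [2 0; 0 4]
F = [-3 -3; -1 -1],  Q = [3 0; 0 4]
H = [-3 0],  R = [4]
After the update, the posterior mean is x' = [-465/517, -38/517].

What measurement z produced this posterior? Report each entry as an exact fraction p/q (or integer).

z = [3]

x̄ = F·x = [12, 4]
P̄ = F·P·Fᵀ + Q = [57 18; 18 10]
S = H·P̄·Hᵀ + R = [517]
K = P̄·Hᵀ·S⁻¹ = [-171/517; -54/517]
x' − x̄ = [-6669/517, -2106/517] = K·y
y = (KᵀK)⁻¹·Kᵀ·(x' − x̄) = [39]
z = y + H·x̄ = [39] + [-36] = [3]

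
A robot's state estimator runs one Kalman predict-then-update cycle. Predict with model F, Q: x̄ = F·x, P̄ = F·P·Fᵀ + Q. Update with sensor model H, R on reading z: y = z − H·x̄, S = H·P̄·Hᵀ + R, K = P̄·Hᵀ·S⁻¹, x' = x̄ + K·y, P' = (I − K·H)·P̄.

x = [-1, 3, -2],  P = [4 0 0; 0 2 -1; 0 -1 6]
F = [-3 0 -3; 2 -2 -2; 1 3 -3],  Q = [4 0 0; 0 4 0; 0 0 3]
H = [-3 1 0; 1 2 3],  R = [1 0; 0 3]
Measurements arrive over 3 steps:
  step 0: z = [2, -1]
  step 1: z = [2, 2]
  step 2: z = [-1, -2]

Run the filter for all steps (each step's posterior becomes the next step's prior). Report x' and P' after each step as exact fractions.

step 0: x̄ = F·x = [9, -4, 14]
step 0: P̄ = F·P·Fᵀ + Q = [94 6 51; 6 44 32; 51 32 97]
step 0: y = z − H·x̄ = [33, -44]
step 0: S = H·P̄·Hᵀ + R = [855 -587; -587 1860]
step 0: K = P̄·Hᵀ·S⁻¹ = [-361327/1245731 59433/1245731; 159890/1245731 177712/1245731; 13262/1245731 276103/1245731]
step 0: x' = x̄ + K·y = [-3327264/1245731, -7525882/1245731, 5729348/1245731]
step 0: P' = (I − K·H)·P̄ = [1979315/1245731 5576618/1245731 -4318084/1245731; 5576618/1245731 16889744/1245731 -12940990/1245731; -4318084/1245731 -12940990/1245731 10342791/1245731]
step 1: x̄ = F·x = [-107556/18593, -3061460/1245731, -43092954/1245731]
step 1: P̄ = F·P·Fᵀ + Q = [569498/18593 89472/18593 1903254/18593; 89472/18593 8234132/1245731 21528056/1245731; 1903254/18593 21528056/1245731 543115355/1245731]
step 1: y = z − H·x̄ = [-16065834/1245731, 145099496/1245731]
step 1: S = H·P̄·Hᵀ + R = [316919413/1245731 -1211051948/1245731; -1211051948/1245731 6010291558/1245731]
step 1: K = P̄·Hᵀ·S⁻¹ = [-51351952994/175853074125 2312979986/175853074125; 18792069364/175853074125 6333413984/175853074125; 3983745448/175853074125 106931924701/351706148250]
step 1: x' = x̄ + K·y = [-85586201608/175853074125, 63173957948/175853074125, 93000465686/175853074125]
step 1: P' = (I − K·H)·P̄ = [111350280766/175853074125 282698889304/175853074125 -223269706472/175853074125; 282698889304/175853074125 866888737276/175853074125 -665825373968/175853074125; -223269706472/175853074125 -665825373968/175853074125 1143545560973/351706148250]
step 2: x̄ = F·x = [-172424746/1363202125, -483521250484/175853074125, -175065724822/175853074125]
step 2: P̄ = F·P·Fᵀ + Q = [1021332299/63404750 3595163491/1363202125 107293400081/2726404250; 3595163491/1363202125 1101423036214/175853074125 1368958029787/175853074125; 107293400081/2726404250 1368958029787/175853074125 57215062938167/351706148250]
step 2: y = z − H·x̄ = [240939799657/175853074125, 1162776319418/175853074125]
step 2: S = H·P̄·Hᵀ + R = [47977211499587/351706148250 -66790974430756/175853074125; -66790974430756/175853074125 325038846270406/175853074125]
step 2: K = P̄·Hᵀ·S⁻¹ = [-5536548912419771/18971487918187709 293557708071496/18971487918187709; 2036802334657990/18971487918187709 813882149783732/18971487918187709; 420857106603841/18971487918187709 11318800062199579/37942975836375418]
step 2: x' = x̄ + K·y = [-8044283022030073/18971487918187709, -43991314699601790/18971487918187709, 19111183006601506/18971487918187709]
step 2: P' = (I − K·H)·P̄ = [11711775343872739/18971487918187709 29598777119198446/18971487918187709 -23342885486018381/18971487918187709; 29598777119198446/18971487918187709 90833133692253328/18971487918187709 -69607799351451302/18971487918187709; -23342885486018381/18971487918187709 -69607799351451302/18971487918187709 119691122854813569/37942975836375418]

step 0: x' = [-3327264/1245731, -7525882/1245731, 5729348/1245731], P' = [1979315/1245731 5576618/1245731 -4318084/1245731; 5576618/1245731 16889744/1245731 -12940990/1245731; -4318084/1245731 -12940990/1245731 10342791/1245731]
step 1: x' = [-85586201608/175853074125, 63173957948/175853074125, 93000465686/175853074125], P' = [111350280766/175853074125 282698889304/175853074125 -223269706472/175853074125; 282698889304/175853074125 866888737276/175853074125 -665825373968/175853074125; -223269706472/175853074125 -665825373968/175853074125 1143545560973/351706148250]
step 2: x' = [-8044283022030073/18971487918187709, -43991314699601790/18971487918187709, 19111183006601506/18971487918187709], P' = [11711775343872739/18971487918187709 29598777119198446/18971487918187709 -23342885486018381/18971487918187709; 29598777119198446/18971487918187709 90833133692253328/18971487918187709 -69607799351451302/18971487918187709; -23342885486018381/18971487918187709 -69607799351451302/18971487918187709 119691122854813569/37942975836375418]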